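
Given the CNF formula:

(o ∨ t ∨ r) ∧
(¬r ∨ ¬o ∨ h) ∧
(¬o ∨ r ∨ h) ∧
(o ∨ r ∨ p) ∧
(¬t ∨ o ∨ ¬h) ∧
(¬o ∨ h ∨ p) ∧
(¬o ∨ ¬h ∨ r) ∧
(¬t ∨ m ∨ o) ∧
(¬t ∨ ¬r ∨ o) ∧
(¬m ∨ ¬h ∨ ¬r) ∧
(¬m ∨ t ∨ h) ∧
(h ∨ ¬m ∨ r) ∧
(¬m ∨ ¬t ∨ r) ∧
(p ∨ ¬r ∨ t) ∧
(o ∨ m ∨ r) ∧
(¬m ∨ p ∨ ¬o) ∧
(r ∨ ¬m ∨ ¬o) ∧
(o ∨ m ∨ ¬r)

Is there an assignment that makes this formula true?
Yes

Yes, the formula is satisfiable.

One satisfying assignment is: m=False, h=True, p=False, r=True, t=True, o=True

Verification: With this assignment, all 18 clauses evaluate to true.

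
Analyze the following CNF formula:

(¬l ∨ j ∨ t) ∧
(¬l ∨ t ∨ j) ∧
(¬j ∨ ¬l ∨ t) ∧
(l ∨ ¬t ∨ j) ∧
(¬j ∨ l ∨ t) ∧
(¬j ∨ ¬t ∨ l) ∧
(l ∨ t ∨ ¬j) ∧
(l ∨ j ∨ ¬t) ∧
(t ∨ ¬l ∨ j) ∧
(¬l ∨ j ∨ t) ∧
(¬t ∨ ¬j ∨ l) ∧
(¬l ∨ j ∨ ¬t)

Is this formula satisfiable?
Yes

Yes, the formula is satisfiable.

One satisfying assignment is: t=False, j=False, l=False

Verification: With this assignment, all 12 clauses evaluate to true.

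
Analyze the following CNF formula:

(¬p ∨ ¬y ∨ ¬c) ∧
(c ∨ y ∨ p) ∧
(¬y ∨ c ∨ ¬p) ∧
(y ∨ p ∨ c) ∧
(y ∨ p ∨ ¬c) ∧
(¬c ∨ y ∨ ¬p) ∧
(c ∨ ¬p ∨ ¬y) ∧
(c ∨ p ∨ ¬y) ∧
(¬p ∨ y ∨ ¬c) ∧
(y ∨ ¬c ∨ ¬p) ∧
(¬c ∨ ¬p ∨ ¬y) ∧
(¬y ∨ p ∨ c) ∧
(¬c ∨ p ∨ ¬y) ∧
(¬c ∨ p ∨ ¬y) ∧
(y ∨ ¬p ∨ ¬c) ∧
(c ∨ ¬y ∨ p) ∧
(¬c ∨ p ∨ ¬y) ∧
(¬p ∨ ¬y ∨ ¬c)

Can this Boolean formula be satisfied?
Yes

Yes, the formula is satisfiable.

One satisfying assignment is: y=False, p=True, c=False

Verification: With this assignment, all 18 clauses evaluate to true.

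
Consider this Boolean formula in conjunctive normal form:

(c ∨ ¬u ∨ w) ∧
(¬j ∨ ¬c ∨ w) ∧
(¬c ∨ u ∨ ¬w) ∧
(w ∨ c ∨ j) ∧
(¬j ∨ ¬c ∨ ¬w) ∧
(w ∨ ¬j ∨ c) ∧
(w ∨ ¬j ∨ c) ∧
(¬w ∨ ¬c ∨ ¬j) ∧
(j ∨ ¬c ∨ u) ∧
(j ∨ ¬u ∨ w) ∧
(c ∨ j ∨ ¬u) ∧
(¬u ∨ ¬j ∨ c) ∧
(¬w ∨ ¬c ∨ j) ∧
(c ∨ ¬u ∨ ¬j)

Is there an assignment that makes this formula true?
Yes

Yes, the formula is satisfiable.

One satisfying assignment is: u=False, w=True, c=False, j=False

Verification: With this assignment, all 14 clauses evaluate to true.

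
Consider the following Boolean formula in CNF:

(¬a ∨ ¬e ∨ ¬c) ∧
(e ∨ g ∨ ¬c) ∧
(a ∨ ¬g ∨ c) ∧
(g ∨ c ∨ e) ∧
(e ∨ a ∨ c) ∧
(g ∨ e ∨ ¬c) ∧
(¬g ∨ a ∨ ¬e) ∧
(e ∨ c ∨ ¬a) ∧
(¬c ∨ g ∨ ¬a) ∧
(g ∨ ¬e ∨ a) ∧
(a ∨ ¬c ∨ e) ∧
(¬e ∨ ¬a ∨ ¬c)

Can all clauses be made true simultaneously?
Yes

Yes, the formula is satisfiable.

One satisfying assignment is: a=True, e=True, c=False, g=False

Verification: With this assignment, all 12 clauses evaluate to true.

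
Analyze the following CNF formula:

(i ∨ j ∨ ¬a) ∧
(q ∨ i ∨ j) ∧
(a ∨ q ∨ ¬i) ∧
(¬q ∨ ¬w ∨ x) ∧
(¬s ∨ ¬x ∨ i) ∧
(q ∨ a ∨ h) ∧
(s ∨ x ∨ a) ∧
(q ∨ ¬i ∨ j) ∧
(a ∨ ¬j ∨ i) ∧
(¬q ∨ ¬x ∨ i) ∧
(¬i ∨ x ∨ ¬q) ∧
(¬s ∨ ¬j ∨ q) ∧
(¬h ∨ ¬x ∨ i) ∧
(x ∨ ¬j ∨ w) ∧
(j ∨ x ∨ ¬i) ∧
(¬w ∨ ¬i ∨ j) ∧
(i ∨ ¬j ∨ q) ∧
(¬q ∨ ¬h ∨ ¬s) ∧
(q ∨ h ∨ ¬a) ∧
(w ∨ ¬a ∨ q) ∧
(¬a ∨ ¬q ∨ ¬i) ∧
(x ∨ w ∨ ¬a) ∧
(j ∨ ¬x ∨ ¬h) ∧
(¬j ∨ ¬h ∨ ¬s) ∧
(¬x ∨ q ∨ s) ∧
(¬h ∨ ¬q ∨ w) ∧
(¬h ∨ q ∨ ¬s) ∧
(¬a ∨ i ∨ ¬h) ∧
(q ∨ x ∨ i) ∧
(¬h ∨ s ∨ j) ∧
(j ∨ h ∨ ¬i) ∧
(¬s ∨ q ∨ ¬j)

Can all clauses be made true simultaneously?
Yes

Yes, the formula is satisfiable.

One satisfying assignment is: j=True, s=False, x=True, w=False, h=False, a=False, q=True, i=True

Verification: With this assignment, all 32 clauses evaluate to true.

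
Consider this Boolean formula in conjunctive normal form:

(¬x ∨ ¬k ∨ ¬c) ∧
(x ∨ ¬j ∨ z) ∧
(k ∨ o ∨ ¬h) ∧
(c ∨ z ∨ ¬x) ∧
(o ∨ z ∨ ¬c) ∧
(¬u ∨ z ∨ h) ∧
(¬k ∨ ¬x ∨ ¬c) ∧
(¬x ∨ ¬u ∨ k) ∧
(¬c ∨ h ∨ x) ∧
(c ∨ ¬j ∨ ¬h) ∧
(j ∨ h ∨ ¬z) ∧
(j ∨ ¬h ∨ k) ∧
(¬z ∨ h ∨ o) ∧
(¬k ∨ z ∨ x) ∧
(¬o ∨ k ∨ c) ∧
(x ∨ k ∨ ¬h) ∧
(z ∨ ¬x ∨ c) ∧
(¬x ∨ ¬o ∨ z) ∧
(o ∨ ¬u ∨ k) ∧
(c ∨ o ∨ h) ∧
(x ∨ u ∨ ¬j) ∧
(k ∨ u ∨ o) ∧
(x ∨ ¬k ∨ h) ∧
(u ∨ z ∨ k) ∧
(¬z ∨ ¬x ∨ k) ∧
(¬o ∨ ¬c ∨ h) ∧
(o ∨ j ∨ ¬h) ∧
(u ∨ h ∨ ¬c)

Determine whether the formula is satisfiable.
Yes

Yes, the formula is satisfiable.

One satisfying assignment is: z=True, o=False, u=True, h=True, k=True, c=True, j=True, x=False

Verification: With this assignment, all 28 clauses evaluate to true.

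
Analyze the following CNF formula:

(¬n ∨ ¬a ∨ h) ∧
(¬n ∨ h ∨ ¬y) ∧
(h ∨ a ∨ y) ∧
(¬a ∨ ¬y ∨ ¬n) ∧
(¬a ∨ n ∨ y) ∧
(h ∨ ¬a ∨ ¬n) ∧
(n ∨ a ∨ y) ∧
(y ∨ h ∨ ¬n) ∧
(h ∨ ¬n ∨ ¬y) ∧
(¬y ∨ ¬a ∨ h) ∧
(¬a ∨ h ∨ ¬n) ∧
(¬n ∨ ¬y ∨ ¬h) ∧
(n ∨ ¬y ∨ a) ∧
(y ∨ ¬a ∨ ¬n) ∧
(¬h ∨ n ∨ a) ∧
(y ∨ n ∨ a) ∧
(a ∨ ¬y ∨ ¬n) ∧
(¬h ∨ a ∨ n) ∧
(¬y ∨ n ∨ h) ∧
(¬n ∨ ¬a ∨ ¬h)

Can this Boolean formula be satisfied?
Yes

Yes, the formula is satisfiable.

One satisfying assignment is: a=False, h=True, n=True, y=False

Verification: With this assignment, all 20 clauses evaluate to true.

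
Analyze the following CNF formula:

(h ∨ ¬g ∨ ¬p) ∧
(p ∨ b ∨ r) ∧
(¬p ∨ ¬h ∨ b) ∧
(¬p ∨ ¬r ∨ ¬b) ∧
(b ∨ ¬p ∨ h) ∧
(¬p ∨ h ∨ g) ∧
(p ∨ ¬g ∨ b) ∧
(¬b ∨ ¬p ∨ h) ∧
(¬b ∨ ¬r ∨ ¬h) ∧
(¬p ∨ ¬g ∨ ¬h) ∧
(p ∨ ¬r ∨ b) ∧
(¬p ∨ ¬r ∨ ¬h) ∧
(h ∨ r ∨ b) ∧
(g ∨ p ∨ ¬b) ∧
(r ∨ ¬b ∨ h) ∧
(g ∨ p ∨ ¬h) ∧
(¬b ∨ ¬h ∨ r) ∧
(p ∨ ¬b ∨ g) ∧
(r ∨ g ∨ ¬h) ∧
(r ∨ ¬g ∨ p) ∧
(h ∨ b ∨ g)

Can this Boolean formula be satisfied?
Yes

Yes, the formula is satisfiable.

One satisfying assignment is: r=True, g=True, b=True, h=False, p=False

Verification: With this assignment, all 21 clauses evaluate to true.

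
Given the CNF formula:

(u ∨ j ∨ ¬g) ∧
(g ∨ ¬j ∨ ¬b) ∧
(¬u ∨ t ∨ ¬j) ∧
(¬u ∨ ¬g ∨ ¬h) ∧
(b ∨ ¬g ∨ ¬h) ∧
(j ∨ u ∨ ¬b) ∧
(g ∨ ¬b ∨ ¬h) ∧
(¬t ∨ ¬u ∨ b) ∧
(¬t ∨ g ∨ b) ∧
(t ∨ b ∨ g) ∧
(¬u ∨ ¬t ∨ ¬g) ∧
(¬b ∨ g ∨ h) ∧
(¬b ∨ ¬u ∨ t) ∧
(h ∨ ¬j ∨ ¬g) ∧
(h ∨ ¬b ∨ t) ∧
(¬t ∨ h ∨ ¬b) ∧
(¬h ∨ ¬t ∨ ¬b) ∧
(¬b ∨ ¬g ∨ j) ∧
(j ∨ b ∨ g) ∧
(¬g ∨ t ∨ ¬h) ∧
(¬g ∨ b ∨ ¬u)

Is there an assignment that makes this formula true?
No

No, the formula is not satisfiable.

No assignment of truth values to the variables can make all 21 clauses true simultaneously.

The formula is UNSAT (unsatisfiable).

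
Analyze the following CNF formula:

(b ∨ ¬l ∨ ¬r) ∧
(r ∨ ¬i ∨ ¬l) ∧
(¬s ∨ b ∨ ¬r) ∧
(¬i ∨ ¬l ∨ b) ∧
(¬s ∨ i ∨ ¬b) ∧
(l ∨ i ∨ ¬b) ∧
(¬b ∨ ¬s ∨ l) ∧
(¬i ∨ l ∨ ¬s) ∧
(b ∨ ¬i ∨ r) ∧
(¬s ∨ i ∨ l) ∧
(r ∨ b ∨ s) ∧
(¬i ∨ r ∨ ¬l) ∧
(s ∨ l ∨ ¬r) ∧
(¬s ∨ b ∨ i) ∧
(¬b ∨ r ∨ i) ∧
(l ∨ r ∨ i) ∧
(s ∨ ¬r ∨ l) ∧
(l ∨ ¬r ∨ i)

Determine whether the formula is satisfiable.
Yes

Yes, the formula is satisfiable.

One satisfying assignment is: l=False, r=False, b=True, i=True, s=False

Verification: With this assignment, all 18 clauses evaluate to true.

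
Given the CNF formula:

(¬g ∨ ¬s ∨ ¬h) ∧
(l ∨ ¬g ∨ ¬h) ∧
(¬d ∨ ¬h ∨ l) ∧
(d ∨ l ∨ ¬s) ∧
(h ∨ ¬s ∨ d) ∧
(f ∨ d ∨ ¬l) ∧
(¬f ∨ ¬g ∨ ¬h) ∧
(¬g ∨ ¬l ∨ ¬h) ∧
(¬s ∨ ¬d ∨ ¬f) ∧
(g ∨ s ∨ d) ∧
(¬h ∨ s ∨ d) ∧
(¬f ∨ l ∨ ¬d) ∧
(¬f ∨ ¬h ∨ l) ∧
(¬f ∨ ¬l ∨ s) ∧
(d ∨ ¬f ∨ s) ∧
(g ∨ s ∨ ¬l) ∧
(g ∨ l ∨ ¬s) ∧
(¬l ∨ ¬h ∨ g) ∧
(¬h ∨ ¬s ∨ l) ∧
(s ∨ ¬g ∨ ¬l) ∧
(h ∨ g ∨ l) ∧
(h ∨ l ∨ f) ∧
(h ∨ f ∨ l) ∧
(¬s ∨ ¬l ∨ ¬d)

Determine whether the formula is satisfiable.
No

No, the formula is not satisfiable.

No assignment of truth values to the variables can make all 24 clauses true simultaneously.

The formula is UNSAT (unsatisfiable).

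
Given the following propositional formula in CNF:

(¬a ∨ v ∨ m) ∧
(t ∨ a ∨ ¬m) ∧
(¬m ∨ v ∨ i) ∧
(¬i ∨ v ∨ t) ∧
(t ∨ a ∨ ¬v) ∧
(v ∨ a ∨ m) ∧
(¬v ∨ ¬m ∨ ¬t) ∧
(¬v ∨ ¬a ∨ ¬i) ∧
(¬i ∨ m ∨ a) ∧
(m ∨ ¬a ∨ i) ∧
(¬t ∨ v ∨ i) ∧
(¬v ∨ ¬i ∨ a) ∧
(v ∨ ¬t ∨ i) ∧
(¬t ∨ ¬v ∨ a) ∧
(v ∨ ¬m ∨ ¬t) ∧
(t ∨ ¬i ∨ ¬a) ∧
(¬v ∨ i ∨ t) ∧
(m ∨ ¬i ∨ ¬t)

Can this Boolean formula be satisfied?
No

No, the formula is not satisfiable.

No assignment of truth values to the variables can make all 18 clauses true simultaneously.

The formula is UNSAT (unsatisfiable).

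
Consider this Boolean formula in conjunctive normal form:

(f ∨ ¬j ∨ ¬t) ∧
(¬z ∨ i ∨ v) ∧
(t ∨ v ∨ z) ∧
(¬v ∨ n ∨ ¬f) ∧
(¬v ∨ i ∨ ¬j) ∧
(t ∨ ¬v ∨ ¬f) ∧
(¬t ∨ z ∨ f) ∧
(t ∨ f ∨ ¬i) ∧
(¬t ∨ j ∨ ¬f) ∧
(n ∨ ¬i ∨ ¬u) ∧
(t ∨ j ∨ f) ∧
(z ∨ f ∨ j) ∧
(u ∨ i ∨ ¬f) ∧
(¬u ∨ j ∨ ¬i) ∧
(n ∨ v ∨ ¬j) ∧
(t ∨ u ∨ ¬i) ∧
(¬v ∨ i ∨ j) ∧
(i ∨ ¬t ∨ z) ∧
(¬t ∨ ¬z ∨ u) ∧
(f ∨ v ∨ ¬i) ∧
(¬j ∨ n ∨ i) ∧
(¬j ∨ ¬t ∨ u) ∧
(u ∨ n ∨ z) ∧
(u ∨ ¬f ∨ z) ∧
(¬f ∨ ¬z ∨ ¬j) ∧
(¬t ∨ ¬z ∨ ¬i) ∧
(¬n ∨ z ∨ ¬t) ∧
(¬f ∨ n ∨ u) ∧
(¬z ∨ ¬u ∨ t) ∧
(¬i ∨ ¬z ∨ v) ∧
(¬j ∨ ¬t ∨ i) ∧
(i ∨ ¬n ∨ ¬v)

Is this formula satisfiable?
No

No, the formula is not satisfiable.

No assignment of truth values to the variables can make all 32 clauses true simultaneously.

The formula is UNSAT (unsatisfiable).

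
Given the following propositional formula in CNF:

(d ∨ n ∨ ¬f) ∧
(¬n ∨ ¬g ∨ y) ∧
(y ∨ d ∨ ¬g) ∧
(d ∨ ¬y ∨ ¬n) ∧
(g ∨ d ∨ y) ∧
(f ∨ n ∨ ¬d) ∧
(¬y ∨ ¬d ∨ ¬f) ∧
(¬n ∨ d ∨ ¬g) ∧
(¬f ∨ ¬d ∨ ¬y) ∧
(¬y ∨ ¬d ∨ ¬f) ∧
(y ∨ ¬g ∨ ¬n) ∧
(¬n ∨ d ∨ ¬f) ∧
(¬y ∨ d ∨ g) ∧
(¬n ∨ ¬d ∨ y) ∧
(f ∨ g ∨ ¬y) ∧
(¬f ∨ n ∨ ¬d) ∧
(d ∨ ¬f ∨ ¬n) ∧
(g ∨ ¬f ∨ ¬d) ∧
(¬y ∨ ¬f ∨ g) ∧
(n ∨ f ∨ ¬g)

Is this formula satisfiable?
Yes

Yes, the formula is satisfiable.

One satisfying assignment is: g=True, f=False, d=True, n=True, y=True

Verification: With this assignment, all 20 clauses evaluate to true.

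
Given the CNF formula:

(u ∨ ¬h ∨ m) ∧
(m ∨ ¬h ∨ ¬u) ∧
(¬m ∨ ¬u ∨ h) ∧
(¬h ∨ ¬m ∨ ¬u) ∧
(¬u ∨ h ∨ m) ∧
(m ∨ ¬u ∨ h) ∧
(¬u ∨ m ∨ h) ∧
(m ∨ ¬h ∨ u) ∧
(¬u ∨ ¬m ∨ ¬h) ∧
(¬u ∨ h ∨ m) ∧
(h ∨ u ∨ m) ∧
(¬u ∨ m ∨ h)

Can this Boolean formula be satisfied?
Yes

Yes, the formula is satisfiable.

One satisfying assignment is: h=True, u=False, m=True

Verification: With this assignment, all 12 clauses evaluate to true.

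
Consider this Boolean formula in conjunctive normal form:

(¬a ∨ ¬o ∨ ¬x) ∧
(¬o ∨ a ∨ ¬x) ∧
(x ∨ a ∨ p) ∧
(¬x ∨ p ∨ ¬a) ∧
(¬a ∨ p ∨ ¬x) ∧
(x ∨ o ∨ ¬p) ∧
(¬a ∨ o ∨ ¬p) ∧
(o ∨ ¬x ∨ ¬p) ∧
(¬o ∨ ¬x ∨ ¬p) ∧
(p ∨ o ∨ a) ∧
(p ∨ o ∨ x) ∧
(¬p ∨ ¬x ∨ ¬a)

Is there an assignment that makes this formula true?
Yes

Yes, the formula is satisfiable.

One satisfying assignment is: x=False, a=True, p=False, o=True

Verification: With this assignment, all 12 clauses evaluate to true.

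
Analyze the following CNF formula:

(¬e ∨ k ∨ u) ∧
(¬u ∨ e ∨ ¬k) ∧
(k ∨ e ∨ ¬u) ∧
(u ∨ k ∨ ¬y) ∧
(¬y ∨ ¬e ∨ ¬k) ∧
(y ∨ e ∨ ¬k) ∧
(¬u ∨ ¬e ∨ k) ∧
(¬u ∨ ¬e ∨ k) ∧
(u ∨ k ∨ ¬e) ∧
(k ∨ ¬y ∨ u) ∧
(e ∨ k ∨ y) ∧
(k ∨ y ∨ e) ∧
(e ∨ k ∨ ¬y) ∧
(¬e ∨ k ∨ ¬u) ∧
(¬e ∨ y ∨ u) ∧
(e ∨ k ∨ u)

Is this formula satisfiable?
Yes

Yes, the formula is satisfiable.

One satisfying assignment is: k=True, e=True, u=True, y=False

Verification: With this assignment, all 16 clauses evaluate to true.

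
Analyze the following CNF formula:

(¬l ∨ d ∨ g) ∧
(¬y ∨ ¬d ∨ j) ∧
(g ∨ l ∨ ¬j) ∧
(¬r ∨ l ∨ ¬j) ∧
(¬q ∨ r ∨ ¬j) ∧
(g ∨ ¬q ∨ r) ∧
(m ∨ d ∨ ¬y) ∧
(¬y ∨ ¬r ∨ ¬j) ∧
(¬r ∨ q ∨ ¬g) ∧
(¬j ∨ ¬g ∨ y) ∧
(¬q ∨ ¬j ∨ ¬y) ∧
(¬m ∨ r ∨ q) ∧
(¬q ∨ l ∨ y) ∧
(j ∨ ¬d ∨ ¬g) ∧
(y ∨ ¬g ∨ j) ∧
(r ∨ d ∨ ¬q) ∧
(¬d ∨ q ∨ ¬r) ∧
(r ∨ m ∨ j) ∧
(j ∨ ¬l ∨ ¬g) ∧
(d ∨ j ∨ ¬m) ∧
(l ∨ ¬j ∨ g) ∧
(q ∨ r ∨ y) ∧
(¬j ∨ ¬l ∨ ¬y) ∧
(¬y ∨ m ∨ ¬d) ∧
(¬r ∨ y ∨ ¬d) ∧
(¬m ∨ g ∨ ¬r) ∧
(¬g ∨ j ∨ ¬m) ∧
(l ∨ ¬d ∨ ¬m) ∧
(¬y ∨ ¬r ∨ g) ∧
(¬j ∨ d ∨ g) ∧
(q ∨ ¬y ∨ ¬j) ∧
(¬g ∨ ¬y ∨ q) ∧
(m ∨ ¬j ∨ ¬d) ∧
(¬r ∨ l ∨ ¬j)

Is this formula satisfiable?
Yes

Yes, the formula is satisfiable.

One satisfying assignment is: y=False, m=False, r=True, g=False, l=False, d=False, j=False, q=False

Verification: With this assignment, all 34 clauses evaluate to true.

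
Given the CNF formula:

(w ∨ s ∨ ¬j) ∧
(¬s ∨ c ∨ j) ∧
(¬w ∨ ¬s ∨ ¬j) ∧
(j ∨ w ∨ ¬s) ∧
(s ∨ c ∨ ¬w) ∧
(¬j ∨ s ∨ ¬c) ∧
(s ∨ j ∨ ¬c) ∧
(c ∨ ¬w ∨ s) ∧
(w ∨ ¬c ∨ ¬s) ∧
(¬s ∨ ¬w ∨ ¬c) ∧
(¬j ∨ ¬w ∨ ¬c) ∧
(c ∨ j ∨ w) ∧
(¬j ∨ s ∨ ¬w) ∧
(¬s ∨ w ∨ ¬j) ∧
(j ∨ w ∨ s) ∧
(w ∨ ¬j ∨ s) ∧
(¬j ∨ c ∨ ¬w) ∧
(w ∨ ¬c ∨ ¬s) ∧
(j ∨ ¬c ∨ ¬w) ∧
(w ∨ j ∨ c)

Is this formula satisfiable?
No

No, the formula is not satisfiable.

No assignment of truth values to the variables can make all 20 clauses true simultaneously.

The formula is UNSAT (unsatisfiable).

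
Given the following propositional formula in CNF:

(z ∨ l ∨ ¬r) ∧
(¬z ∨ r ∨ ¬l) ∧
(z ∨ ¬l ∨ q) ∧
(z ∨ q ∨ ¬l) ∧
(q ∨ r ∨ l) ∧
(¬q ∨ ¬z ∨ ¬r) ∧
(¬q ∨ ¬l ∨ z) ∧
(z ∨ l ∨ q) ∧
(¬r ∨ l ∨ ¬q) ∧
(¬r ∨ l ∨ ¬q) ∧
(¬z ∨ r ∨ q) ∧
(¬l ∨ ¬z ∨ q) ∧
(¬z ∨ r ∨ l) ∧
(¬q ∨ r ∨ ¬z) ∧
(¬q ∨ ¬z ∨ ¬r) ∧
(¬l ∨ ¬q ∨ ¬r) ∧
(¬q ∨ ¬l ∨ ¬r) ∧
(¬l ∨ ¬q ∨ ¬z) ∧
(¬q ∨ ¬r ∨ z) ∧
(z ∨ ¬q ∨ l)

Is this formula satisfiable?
Yes

Yes, the formula is satisfiable.

One satisfying assignment is: q=False, z=True, r=True, l=False

Verification: With this assignment, all 20 clauses evaluate to true.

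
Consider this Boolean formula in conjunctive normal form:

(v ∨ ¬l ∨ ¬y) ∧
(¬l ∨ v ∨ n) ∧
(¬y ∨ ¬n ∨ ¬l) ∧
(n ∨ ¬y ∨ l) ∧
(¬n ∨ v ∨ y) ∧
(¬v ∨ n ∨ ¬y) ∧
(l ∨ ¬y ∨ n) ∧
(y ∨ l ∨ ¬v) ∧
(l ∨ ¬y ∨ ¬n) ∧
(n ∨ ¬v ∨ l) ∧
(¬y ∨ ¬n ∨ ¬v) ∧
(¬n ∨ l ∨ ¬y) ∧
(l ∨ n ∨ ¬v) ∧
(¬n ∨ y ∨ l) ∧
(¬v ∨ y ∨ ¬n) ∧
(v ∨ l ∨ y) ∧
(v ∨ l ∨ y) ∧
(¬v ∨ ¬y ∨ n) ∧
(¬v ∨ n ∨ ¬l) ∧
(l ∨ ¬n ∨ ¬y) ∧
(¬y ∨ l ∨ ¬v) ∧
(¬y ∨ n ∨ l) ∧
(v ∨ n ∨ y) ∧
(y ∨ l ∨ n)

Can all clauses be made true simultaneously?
No

No, the formula is not satisfiable.

No assignment of truth values to the variables can make all 24 clauses true simultaneously.

The formula is UNSAT (unsatisfiable).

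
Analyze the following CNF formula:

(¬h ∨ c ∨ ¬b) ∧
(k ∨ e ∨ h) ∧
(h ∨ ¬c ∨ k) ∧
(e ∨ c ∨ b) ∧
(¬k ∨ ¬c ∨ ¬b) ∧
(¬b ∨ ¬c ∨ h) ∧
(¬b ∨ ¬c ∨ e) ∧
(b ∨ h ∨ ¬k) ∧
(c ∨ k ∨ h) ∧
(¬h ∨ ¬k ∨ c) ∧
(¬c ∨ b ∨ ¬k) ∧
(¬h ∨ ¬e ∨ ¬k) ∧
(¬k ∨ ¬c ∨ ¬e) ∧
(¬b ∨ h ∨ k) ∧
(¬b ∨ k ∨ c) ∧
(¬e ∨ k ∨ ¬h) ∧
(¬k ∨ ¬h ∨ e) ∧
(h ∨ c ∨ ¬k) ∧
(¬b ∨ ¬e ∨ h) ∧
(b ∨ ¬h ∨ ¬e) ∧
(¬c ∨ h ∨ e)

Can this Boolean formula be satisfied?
Yes

Yes, the formula is satisfiable.

One satisfying assignment is: b=False, c=True, k=False, e=False, h=True

Verification: With this assignment, all 21 clauses evaluate to true.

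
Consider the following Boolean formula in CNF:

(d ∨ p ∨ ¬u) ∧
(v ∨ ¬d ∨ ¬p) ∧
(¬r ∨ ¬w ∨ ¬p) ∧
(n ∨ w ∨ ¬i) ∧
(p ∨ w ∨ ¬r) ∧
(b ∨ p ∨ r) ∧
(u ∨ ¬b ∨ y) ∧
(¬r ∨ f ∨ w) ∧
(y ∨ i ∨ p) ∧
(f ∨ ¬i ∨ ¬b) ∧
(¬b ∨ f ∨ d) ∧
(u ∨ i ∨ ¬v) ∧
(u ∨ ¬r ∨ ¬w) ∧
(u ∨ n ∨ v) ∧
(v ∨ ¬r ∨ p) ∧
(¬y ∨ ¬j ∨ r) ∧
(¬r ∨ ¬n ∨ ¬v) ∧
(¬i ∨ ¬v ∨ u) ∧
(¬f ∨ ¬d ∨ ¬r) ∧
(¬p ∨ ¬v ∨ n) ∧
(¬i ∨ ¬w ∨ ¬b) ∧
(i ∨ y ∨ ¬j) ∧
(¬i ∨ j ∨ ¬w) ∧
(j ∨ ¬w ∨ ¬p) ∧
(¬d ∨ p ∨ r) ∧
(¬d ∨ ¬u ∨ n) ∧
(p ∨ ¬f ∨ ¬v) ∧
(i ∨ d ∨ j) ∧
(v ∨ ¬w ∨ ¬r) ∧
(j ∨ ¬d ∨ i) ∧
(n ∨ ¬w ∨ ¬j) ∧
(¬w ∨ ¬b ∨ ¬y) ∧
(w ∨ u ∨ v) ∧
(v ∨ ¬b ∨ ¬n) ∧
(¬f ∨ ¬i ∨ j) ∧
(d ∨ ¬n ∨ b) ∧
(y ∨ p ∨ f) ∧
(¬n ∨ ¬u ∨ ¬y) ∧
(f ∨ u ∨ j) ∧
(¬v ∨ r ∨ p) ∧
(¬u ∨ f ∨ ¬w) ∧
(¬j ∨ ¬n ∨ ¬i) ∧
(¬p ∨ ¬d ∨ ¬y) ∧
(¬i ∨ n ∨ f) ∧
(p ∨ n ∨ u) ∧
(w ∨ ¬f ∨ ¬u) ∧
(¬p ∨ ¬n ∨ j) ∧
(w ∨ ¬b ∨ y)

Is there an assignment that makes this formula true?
No

No, the formula is not satisfiable.

No assignment of truth values to the variables can make all 48 clauses true simultaneously.

The formula is UNSAT (unsatisfiable).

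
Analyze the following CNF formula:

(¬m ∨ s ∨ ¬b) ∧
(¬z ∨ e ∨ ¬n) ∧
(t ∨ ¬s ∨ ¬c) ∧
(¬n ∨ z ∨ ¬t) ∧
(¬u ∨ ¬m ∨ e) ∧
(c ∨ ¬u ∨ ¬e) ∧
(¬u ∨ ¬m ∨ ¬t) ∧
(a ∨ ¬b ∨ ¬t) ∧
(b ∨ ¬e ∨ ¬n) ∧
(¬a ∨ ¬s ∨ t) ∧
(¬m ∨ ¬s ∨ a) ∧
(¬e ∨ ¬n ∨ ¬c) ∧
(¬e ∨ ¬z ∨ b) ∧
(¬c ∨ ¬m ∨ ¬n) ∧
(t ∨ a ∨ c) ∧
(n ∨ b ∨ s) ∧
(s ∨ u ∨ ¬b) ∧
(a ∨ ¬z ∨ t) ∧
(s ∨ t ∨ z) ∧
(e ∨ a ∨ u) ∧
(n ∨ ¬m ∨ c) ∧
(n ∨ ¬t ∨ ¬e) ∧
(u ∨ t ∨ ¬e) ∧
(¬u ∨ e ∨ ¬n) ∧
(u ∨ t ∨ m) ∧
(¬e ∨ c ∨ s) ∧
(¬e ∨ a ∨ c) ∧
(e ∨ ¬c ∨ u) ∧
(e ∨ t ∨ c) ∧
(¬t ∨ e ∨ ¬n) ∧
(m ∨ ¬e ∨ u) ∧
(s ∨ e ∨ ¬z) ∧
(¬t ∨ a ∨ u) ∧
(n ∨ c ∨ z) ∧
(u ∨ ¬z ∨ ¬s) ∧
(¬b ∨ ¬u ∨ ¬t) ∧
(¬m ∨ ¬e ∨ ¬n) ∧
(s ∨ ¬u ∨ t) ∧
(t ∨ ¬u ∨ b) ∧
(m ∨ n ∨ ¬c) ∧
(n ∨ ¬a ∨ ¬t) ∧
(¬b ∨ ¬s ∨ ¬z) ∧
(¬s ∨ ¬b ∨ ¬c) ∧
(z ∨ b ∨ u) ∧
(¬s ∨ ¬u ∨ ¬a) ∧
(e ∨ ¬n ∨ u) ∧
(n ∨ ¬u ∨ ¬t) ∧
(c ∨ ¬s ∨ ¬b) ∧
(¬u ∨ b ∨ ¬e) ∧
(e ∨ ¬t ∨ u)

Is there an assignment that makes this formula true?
No

No, the formula is not satisfiable.

No assignment of truth values to the variables can make all 50 clauses true simultaneously.

The formula is UNSAT (unsatisfiable).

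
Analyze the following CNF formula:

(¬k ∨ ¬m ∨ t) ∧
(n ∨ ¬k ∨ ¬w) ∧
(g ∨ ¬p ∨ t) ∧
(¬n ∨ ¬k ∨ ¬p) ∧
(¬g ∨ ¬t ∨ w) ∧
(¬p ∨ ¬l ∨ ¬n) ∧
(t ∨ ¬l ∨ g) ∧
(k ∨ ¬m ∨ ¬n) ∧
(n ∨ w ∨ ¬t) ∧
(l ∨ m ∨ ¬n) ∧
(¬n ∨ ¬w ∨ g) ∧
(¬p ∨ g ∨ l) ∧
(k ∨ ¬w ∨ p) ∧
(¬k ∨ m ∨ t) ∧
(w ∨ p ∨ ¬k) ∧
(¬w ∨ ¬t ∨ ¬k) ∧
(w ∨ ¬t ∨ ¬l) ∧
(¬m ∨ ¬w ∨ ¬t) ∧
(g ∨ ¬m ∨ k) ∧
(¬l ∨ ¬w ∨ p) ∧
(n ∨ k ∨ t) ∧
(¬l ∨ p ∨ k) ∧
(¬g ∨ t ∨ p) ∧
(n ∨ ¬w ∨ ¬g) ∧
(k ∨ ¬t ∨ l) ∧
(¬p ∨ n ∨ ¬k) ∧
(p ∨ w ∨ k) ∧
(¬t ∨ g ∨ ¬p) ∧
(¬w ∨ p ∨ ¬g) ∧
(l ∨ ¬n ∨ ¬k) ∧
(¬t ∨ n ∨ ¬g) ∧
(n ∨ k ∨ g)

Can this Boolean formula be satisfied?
No

No, the formula is not satisfiable.

No assignment of truth values to the variables can make all 32 clauses true simultaneously.

The formula is UNSAT (unsatisfiable).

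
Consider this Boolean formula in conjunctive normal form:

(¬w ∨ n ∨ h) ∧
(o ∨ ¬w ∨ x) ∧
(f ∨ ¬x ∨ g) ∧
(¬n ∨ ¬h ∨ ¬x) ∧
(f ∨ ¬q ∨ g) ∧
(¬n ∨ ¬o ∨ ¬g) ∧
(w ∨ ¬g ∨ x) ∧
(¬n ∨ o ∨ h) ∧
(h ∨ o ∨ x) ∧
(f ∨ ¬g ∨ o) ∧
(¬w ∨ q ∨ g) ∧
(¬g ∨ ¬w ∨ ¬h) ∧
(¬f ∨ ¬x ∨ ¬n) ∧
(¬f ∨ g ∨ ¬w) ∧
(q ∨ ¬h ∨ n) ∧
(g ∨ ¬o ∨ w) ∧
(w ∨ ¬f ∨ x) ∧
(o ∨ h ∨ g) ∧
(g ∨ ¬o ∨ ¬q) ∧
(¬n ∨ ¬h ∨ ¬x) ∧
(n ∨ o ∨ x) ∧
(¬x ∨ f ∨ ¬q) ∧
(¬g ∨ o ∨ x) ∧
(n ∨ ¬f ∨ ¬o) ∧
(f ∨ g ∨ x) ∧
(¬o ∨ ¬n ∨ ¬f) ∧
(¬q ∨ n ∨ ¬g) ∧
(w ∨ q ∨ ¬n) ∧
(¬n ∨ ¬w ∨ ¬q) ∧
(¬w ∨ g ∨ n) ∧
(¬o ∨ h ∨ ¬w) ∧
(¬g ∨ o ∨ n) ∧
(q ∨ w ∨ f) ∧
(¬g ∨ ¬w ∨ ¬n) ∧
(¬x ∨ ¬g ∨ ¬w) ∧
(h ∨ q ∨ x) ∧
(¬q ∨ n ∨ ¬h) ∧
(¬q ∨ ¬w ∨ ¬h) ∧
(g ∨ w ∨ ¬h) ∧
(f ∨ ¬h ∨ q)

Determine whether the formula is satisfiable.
No

No, the formula is not satisfiable.

No assignment of truth values to the variables can make all 40 clauses true simultaneously.

The formula is UNSAT (unsatisfiable).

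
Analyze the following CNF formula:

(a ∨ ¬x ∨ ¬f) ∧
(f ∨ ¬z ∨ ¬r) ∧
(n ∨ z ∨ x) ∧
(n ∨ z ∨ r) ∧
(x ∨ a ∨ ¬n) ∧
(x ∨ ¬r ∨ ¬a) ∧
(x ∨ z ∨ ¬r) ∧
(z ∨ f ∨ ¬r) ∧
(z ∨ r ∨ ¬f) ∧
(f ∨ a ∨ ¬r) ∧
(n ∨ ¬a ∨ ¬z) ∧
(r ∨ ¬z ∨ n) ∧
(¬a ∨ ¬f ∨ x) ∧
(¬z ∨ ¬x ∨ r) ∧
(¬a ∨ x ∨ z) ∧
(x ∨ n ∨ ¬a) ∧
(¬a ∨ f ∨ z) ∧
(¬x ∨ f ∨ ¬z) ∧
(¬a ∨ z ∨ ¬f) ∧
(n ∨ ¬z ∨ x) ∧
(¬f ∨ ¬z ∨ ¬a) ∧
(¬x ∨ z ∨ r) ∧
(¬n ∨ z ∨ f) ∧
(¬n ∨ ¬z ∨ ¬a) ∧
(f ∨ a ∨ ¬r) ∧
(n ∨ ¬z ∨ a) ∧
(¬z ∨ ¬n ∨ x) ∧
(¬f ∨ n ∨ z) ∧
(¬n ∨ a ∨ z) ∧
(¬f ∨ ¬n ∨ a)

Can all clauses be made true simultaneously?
No

No, the formula is not satisfiable.

No assignment of truth values to the variables can make all 30 clauses true simultaneously.

The formula is UNSAT (unsatisfiable).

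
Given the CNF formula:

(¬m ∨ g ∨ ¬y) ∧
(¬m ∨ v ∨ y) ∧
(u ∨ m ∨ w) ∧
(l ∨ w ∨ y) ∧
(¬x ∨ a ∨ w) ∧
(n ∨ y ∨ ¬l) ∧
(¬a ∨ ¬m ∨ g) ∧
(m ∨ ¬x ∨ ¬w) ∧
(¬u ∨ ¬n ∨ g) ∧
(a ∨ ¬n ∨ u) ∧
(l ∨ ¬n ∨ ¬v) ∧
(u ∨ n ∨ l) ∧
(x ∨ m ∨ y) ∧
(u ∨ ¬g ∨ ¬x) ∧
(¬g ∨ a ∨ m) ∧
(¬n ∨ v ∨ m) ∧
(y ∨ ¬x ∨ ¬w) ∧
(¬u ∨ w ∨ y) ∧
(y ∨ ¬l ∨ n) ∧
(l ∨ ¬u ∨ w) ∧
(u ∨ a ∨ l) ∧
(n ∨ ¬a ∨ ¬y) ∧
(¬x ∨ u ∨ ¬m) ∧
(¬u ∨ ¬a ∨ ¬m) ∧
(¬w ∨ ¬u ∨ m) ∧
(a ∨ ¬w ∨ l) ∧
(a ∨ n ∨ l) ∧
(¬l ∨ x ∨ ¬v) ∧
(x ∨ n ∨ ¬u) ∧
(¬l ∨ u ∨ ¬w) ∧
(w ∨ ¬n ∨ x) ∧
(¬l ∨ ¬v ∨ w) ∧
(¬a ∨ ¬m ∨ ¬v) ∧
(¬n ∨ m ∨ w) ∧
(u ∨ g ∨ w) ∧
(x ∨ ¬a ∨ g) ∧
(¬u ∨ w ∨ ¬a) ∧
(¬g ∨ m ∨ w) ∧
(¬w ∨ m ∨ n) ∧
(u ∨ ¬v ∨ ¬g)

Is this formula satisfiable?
Yes

Yes, the formula is satisfiable.

One satisfying assignment is: m=True, n=False, x=False, a=False, w=False, y=True, v=False, u=False, g=True, l=True

Verification: With this assignment, all 40 clauses evaluate to true.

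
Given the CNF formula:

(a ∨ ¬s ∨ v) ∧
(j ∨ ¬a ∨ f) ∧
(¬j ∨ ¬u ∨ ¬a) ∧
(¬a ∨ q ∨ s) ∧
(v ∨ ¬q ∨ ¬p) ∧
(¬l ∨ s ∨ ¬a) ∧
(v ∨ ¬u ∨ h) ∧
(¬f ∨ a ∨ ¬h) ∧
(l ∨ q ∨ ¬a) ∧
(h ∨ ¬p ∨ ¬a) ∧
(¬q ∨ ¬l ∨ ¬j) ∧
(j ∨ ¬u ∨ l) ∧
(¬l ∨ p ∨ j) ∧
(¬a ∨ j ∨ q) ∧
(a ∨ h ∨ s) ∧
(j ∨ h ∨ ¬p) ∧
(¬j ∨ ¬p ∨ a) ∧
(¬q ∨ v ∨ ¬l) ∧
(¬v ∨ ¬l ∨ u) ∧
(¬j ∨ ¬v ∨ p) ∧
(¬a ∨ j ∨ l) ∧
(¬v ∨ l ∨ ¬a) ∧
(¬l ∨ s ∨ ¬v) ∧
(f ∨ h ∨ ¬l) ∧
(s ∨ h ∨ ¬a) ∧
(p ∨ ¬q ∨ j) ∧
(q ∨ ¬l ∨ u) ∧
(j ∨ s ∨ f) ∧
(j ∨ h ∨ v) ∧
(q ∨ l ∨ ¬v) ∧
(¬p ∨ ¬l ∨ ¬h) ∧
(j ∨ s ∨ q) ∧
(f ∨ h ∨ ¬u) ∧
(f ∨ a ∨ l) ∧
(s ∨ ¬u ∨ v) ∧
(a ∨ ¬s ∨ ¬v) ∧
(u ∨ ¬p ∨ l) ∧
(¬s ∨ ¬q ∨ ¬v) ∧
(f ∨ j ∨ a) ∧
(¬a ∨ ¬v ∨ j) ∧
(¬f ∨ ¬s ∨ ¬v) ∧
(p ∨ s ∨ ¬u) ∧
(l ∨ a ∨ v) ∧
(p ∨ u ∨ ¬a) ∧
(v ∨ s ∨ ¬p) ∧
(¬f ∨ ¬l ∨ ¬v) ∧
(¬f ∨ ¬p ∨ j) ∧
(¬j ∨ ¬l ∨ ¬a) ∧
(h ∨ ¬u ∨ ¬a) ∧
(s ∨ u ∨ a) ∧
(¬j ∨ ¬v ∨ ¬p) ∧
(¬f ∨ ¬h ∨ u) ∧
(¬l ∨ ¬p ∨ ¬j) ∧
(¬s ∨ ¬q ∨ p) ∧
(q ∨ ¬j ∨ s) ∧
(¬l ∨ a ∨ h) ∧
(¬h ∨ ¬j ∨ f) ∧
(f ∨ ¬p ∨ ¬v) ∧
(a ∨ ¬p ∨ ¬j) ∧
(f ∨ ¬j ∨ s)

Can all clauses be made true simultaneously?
No

No, the formula is not satisfiable.

No assignment of truth values to the variables can make all 60 clauses true simultaneously.

The formula is UNSAT (unsatisfiable).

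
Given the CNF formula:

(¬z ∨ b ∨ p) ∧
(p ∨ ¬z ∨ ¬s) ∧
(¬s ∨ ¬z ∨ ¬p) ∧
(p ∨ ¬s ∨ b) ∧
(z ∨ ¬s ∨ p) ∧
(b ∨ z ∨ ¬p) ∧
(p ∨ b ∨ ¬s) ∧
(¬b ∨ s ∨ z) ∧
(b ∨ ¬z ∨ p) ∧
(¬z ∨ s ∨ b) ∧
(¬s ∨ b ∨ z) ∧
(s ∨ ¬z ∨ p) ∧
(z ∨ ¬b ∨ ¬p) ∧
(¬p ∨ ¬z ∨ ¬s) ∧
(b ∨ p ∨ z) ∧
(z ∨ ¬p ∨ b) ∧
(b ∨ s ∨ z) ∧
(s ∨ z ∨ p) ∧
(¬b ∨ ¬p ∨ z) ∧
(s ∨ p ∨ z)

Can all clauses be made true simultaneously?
Yes

Yes, the formula is satisfiable.

One satisfying assignment is: p=True, z=True, b=True, s=False

Verification: With this assignment, all 20 clauses evaluate to true.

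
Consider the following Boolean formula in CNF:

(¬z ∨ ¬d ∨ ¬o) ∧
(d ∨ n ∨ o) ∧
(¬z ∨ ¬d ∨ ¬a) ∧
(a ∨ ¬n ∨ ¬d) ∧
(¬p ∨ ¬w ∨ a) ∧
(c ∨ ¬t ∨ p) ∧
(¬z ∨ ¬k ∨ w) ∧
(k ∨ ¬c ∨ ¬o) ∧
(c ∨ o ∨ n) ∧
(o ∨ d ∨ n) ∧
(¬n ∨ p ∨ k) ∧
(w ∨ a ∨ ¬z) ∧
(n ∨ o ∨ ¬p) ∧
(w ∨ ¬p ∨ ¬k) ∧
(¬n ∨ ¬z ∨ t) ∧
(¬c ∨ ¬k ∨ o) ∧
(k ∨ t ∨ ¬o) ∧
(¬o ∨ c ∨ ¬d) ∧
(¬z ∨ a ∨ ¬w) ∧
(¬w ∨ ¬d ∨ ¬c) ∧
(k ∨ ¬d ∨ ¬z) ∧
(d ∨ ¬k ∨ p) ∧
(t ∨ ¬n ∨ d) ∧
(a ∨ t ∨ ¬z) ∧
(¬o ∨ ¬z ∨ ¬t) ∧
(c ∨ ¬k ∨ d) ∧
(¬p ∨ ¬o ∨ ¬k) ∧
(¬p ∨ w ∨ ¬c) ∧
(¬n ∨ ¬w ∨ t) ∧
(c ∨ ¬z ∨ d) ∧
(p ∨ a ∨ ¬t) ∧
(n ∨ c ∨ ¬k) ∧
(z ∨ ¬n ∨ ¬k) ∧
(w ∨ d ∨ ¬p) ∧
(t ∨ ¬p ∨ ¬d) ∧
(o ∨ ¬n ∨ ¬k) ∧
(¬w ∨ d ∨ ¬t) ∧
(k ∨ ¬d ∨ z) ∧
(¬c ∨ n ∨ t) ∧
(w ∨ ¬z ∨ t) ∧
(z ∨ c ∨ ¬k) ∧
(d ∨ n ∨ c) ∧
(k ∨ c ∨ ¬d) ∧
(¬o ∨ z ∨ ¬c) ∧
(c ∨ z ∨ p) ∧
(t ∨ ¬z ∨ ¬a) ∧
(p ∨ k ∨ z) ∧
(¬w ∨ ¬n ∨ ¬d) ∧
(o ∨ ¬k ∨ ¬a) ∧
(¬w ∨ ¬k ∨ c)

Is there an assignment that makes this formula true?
No

No, the formula is not satisfiable.

No assignment of truth values to the variables can make all 50 clauses true simultaneously.

The formula is UNSAT (unsatisfiable).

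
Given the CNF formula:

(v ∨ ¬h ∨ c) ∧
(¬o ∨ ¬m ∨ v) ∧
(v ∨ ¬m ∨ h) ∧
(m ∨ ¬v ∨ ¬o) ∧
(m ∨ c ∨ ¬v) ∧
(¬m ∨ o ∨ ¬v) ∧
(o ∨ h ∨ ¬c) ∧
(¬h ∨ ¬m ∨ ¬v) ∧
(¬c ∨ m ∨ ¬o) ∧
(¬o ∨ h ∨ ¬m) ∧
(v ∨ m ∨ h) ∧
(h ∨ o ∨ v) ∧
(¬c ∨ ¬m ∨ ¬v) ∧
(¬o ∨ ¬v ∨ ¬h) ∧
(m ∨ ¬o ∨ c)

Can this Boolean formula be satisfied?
Yes

Yes, the formula is satisfiable.

One satisfying assignment is: c=True, v=False, m=False, h=True, o=False

Verification: With this assignment, all 15 clauses evaluate to true.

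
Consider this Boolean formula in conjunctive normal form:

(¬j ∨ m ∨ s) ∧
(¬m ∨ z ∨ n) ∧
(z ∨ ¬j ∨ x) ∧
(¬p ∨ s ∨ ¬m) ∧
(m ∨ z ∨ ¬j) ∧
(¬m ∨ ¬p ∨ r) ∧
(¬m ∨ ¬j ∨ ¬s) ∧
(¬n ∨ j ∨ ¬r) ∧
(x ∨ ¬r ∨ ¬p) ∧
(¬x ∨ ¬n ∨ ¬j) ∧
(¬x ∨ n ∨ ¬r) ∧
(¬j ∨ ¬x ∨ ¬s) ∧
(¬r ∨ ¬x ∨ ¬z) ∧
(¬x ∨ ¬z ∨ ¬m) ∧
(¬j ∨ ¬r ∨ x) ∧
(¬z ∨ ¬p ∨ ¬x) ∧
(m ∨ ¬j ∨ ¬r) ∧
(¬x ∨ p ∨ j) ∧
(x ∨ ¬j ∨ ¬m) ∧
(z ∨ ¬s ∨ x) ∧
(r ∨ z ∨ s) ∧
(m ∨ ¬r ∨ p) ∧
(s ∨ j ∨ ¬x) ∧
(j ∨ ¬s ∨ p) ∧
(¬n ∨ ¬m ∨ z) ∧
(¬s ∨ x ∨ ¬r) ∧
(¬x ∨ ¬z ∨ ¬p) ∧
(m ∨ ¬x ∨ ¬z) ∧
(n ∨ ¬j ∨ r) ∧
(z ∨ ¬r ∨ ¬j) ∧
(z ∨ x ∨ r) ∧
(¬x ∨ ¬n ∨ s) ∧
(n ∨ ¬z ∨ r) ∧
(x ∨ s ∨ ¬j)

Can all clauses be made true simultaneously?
Yes

Yes, the formula is satisfiable.

One satisfying assignment is: p=False, n=True, z=True, x=False, m=False, r=False, s=False, j=False

Verification: With this assignment, all 34 clauses evaluate to true.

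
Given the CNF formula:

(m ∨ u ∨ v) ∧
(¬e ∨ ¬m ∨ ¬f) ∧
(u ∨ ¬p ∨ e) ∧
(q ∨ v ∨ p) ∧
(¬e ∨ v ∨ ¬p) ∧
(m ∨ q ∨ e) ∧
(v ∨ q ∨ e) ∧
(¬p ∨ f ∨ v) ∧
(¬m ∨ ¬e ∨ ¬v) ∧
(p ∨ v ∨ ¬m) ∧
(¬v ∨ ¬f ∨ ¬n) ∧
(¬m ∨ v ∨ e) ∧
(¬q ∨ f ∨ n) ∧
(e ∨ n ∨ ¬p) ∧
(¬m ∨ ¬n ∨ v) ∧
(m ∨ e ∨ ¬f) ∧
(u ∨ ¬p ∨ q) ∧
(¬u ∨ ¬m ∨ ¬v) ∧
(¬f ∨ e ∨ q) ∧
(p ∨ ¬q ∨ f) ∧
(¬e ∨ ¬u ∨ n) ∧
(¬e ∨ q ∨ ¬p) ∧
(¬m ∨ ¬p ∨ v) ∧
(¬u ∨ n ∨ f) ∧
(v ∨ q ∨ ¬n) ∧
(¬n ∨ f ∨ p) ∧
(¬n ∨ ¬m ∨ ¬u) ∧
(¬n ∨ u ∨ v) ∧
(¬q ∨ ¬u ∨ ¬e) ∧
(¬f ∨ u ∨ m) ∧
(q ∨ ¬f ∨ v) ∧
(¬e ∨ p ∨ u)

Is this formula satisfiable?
Yes

Yes, the formula is satisfiable.

One satisfying assignment is: m=True, v=True, n=False, e=False, p=False, u=False, q=False, f=False

Verification: With this assignment, all 32 clauses evaluate to true.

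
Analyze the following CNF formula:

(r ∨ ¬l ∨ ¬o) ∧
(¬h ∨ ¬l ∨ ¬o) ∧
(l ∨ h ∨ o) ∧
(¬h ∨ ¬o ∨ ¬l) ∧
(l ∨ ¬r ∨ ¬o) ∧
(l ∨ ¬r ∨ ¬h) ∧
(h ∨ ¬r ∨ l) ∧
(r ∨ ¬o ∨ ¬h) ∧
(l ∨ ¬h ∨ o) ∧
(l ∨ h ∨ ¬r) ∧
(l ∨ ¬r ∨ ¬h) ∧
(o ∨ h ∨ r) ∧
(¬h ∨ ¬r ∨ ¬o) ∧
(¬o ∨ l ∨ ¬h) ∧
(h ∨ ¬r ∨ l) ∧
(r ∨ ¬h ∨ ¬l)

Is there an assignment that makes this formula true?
Yes

Yes, the formula is satisfiable.

One satisfying assignment is: l=True, o=False, r=True, h=False

Verification: With this assignment, all 16 clauses evaluate to true.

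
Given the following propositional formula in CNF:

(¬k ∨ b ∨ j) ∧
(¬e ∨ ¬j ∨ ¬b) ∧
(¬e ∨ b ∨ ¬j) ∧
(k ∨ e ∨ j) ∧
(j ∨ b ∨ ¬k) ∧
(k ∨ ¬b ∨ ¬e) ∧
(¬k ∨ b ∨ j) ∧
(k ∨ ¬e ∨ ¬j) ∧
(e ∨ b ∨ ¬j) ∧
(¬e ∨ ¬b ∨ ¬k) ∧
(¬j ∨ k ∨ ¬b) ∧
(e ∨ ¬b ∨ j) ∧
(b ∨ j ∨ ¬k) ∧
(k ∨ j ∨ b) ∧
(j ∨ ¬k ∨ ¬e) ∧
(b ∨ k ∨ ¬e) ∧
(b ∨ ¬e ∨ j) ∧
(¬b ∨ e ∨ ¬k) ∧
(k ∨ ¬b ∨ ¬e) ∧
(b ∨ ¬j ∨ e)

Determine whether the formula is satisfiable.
No

No, the formula is not satisfiable.

No assignment of truth values to the variables can make all 20 clauses true simultaneously.

The formula is UNSAT (unsatisfiable).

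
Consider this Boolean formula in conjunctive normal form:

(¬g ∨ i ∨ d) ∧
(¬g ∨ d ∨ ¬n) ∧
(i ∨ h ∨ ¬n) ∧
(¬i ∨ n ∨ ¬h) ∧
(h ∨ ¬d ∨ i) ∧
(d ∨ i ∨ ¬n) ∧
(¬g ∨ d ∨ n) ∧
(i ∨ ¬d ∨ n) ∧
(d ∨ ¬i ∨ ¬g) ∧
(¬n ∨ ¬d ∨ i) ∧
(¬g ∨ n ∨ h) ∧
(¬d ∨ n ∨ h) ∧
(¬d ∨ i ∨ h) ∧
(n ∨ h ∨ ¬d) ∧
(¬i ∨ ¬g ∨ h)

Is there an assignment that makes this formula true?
Yes

Yes, the formula is satisfiable.

One satisfying assignment is: i=False, n=False, d=False, h=False, g=False

Verification: With this assignment, all 15 clauses evaluate to true.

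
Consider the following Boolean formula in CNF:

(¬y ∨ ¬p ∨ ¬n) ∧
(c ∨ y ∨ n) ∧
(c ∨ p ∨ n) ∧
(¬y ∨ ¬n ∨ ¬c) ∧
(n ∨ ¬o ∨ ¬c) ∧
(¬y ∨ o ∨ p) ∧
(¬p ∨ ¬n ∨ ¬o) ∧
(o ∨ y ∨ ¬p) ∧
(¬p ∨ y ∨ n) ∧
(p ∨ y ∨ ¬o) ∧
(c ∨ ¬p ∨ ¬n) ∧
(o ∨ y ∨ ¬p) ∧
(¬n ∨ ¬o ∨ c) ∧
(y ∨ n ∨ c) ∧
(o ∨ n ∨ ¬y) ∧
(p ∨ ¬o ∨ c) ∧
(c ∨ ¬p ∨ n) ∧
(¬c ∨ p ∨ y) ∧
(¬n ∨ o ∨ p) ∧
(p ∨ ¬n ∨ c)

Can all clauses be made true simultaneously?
No

No, the formula is not satisfiable.

No assignment of truth values to the variables can make all 20 clauses true simultaneously.

The formula is UNSAT (unsatisfiable).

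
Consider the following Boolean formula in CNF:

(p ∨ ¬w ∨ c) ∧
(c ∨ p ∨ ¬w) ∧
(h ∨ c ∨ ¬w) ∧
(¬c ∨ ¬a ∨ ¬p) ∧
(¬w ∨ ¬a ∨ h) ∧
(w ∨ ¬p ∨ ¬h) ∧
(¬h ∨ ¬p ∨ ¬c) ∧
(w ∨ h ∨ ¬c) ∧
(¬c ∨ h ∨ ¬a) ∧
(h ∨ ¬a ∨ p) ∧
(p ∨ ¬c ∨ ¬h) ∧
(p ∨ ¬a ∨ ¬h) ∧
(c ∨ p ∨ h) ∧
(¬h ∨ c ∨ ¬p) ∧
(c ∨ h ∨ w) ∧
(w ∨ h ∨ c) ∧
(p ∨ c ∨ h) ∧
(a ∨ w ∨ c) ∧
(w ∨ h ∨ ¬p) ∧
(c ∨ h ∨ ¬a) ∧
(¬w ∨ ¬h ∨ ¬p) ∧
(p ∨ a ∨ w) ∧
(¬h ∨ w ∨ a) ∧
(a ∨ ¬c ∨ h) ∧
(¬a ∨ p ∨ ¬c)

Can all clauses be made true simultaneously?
No

No, the formula is not satisfiable.

No assignment of truth values to the variables can make all 25 clauses true simultaneously.

The formula is UNSAT (unsatisfiable).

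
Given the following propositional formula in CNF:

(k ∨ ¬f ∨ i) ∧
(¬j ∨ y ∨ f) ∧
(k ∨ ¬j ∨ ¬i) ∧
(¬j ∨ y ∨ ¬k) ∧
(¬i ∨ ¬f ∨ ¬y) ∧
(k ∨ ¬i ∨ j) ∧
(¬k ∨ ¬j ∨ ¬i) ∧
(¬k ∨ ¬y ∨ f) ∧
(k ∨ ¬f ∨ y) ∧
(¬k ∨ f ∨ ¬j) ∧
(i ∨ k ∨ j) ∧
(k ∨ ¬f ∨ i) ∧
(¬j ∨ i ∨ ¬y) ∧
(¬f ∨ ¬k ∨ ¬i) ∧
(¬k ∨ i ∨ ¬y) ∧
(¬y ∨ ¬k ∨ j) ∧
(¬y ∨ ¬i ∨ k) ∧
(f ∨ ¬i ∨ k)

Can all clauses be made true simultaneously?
Yes

Yes, the formula is satisfiable.

One satisfying assignment is: f=False, k=True, i=True, y=False, j=False

Verification: With this assignment, all 18 clauses evaluate to true.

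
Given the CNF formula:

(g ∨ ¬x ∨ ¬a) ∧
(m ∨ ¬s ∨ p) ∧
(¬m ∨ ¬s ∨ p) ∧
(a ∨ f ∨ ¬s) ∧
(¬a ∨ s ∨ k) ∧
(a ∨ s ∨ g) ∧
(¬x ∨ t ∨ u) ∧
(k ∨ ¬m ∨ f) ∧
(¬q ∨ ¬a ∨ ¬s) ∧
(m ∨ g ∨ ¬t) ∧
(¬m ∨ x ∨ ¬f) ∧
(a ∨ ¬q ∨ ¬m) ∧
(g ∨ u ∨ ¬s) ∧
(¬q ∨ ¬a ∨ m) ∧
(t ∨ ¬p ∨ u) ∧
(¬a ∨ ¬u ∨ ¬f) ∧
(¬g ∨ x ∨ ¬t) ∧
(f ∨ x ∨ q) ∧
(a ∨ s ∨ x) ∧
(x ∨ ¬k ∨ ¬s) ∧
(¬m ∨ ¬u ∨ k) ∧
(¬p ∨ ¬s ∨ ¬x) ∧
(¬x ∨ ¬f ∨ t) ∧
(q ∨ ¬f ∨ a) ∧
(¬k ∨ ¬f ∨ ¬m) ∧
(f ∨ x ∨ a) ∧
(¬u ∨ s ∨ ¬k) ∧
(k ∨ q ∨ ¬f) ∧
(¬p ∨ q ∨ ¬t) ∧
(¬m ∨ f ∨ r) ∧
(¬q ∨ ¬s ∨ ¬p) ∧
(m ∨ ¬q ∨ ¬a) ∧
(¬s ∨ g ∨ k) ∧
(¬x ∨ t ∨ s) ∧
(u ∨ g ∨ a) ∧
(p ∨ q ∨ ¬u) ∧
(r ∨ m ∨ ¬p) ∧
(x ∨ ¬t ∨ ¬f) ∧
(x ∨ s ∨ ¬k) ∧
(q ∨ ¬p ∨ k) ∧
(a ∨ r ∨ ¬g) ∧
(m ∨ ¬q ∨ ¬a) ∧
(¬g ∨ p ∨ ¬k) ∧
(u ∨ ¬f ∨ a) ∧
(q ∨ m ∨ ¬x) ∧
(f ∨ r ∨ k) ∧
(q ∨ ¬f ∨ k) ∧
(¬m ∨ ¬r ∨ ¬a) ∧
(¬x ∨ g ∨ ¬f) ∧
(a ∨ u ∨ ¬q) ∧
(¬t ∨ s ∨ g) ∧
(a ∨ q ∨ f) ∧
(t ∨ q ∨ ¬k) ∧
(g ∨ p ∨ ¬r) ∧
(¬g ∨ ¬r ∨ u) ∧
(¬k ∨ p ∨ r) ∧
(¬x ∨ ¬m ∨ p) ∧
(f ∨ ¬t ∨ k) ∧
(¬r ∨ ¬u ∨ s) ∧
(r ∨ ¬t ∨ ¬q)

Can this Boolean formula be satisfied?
No

No, the formula is not satisfiable.

No assignment of truth values to the variables can make all 60 clauses true simultaneously.

The formula is UNSAT (unsatisfiable).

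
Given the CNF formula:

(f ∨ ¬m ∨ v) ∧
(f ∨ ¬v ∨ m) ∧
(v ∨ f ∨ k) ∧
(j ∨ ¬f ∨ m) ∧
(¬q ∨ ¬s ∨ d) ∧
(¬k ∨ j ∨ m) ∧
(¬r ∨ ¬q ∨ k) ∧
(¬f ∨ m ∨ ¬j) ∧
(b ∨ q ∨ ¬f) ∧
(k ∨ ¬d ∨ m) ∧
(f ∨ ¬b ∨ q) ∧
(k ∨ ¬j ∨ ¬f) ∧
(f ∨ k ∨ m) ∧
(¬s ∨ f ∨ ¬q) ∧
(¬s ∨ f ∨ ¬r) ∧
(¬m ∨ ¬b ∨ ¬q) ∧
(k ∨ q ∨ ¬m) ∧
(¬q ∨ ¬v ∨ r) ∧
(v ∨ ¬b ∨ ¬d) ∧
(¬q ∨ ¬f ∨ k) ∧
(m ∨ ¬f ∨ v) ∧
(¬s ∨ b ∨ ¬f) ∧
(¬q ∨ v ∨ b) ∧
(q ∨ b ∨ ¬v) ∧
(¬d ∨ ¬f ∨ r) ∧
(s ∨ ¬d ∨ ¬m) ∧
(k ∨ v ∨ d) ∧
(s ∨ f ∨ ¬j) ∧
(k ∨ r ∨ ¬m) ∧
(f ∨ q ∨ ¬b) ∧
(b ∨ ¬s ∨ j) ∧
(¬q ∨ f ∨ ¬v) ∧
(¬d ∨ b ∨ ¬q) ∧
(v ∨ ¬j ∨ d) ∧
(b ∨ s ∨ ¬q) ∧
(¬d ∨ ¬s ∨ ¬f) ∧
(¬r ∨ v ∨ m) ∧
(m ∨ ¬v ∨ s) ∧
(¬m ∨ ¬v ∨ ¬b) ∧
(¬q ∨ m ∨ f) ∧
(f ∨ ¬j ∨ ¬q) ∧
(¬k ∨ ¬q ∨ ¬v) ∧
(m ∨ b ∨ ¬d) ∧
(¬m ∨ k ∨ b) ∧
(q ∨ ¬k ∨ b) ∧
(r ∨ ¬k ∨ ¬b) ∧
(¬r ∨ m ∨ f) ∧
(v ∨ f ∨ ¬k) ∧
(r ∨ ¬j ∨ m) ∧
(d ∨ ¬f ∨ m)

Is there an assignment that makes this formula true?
Yes

Yes, the formula is satisfiable.

One satisfying assignment is: j=False, d=False, f=True, b=True, m=True, v=False, s=False, r=True, k=True, q=False

Verification: With this assignment, all 50 clauses evaluate to true.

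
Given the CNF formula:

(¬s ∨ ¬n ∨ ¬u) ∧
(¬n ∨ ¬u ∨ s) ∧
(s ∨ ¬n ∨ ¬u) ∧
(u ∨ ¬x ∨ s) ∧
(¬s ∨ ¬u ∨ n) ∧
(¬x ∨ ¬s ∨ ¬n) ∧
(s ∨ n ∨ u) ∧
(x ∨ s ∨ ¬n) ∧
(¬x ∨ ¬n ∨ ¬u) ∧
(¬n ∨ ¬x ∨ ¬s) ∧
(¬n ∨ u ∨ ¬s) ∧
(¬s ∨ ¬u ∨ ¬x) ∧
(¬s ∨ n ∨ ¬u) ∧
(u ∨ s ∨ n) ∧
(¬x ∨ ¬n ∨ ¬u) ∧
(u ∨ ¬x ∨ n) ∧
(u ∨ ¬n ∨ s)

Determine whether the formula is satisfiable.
Yes

Yes, the formula is satisfiable.

One satisfying assignment is: n=False, x=False, u=True, s=False

Verification: With this assignment, all 17 clauses evaluate to true.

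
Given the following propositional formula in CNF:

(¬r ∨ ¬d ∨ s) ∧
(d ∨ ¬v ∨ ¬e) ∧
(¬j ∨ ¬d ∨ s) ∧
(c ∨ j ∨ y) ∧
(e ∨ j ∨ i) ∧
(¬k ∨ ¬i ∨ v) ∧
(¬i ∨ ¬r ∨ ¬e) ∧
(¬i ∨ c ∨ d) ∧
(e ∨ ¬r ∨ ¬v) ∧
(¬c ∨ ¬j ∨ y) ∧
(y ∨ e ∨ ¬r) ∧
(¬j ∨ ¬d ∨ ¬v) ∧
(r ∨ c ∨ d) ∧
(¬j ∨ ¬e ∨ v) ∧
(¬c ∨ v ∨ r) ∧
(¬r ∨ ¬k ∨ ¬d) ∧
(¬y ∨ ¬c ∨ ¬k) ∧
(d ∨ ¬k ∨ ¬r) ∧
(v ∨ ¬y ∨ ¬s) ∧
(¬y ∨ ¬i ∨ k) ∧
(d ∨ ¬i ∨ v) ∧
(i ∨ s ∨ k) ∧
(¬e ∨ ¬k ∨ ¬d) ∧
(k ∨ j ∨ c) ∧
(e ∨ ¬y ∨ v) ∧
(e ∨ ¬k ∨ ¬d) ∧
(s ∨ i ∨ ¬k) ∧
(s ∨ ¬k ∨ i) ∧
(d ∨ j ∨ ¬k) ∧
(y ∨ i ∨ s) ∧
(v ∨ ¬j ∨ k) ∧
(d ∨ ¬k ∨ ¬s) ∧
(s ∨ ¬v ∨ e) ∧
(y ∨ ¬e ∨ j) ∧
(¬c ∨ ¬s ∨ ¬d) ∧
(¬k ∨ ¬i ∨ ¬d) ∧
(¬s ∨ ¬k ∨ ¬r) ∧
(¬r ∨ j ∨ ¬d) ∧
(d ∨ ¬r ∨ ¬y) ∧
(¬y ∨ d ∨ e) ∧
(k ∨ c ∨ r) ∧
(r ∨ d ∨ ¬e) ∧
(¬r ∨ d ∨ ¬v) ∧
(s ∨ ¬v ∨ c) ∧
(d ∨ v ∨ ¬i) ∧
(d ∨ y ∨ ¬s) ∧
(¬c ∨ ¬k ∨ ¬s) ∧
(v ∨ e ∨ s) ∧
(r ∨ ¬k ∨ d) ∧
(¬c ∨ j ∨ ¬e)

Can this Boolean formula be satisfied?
No

No, the formula is not satisfiable.

No assignment of truth values to the variables can make all 50 clauses true simultaneously.

The formula is UNSAT (unsatisfiable).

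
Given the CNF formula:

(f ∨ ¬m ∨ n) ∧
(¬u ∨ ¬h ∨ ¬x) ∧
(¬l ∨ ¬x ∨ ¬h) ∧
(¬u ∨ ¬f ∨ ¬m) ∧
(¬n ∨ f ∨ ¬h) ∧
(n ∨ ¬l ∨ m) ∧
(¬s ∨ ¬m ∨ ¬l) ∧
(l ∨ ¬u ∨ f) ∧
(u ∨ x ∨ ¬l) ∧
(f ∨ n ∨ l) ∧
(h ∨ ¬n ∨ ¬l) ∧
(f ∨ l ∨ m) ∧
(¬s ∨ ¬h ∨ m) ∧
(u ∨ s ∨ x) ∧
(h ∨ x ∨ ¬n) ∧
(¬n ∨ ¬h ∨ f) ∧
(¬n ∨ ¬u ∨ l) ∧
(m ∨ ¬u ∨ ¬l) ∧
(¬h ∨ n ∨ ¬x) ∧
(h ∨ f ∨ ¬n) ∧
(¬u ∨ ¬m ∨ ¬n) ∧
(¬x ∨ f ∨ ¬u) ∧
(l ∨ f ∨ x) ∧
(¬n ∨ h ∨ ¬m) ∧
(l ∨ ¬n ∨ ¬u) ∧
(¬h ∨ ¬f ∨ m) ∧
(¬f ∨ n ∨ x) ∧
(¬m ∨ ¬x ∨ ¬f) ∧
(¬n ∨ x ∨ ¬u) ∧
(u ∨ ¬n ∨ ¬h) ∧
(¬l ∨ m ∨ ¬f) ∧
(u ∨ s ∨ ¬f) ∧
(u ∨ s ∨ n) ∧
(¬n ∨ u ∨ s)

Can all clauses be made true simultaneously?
Yes

Yes, the formula is satisfiable.

One satisfying assignment is: x=True, f=True, l=False, u=True, m=False, n=False, s=False, h=False

Verification: With this assignment, all 34 clauses evaluate to true.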